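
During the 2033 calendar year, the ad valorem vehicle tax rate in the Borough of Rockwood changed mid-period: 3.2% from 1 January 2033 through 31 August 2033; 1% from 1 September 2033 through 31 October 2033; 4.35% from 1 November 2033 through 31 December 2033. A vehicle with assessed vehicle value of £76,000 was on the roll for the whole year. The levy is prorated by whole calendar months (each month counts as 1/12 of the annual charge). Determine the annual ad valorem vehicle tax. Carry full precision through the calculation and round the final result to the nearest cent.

£2,299.00

1 January – 31 August 2033: 8 months at 3.2% → £76,000 × 3.2% × 8/12 = £1,621.3333
1 September – 31 October 2033: 2 months at 1% → £76,000 × 1% × 2/12 = £126.6667
1 November – 31 December 2033: 2 months at 4.35% → £76,000 × 4.35% × 2/12 = £551.0000
Total = £2,299.0000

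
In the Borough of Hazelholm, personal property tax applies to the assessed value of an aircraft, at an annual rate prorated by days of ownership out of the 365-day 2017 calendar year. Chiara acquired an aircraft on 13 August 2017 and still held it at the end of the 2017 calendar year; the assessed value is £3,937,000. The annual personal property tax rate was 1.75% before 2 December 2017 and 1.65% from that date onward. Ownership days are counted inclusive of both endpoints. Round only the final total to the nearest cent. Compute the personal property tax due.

£26,291.61

13 August – 1 December 2017: 111 days at 1.75% → £3,937,000 × 1.75% × 111/365 = £20,952.3904
2 December – 31 December 2017: 30 days at 1.65% → £3,937,000 × 1.65% × 30/365 = £5,339.2192
Total = £26,291.6096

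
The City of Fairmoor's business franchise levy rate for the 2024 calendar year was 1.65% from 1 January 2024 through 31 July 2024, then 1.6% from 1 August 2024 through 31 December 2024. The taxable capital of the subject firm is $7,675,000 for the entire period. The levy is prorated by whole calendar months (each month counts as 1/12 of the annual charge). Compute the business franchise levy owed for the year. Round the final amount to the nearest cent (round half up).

1 January – 31 July 2024: 7 months at 1.65% → $7,675,000 × 1.65% × 7/12 = $73,871.8750
1 August – 31 December 2024: 5 months at 1.6% → $7,675,000 × 1.6% × 5/12 = $51,166.6667
Total = $125,038.5417

$125,038.54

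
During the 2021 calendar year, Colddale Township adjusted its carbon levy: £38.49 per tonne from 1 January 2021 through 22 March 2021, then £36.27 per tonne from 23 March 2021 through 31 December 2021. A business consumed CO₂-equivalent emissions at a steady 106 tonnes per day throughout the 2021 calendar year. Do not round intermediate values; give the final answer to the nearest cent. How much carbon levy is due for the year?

1 January – 22 March 2021: 81 days × 106 tonnes/day = 8,586 tonnes at £38.49/tonne → £330,475.14
23 March – 31 December 2021: 284 days × 106 tonnes/day = 30,104 tonnes at £36.27/tonne → £1,091,872.08

£1,422,347.22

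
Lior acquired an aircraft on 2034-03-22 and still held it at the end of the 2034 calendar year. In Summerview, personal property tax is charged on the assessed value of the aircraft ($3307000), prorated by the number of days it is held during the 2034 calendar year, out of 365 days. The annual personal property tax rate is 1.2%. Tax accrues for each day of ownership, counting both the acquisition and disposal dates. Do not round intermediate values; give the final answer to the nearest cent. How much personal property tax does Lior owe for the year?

Days held (2034-03-22 to 2034-12-31): 285 out of 365
Tax = $3307000 × 1.2% × 285/365 = $30986.1370

$30986.14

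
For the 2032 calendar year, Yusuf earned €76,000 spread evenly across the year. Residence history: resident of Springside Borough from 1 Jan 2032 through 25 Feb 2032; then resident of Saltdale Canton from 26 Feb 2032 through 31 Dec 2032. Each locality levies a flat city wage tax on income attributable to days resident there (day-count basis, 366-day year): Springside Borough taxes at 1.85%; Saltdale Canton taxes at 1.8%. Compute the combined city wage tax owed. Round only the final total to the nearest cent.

€1,373.81

Springside Borough, 1 Jan – 25 Feb 2032: 56 days → €76,000 × 1.85% × 56/366 = €215.1257
Saltdale Canton, 26 Feb – 31 Dec 2032: 310 days → €76,000 × 1.8% × 310/366 = €1,158.6885
Total = €1,373.8142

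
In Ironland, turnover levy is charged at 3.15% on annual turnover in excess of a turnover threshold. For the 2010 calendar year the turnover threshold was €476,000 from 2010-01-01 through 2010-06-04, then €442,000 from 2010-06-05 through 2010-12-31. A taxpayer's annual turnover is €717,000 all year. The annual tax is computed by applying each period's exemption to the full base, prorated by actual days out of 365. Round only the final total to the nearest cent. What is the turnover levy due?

€8,207.69

2010-01-01 to 2010-06-04: 155 days, exemption €476,000 → (€717,000 − €476,000) × 3.15% × 155/365 = €3,223.7877
2010-06-05 to 2010-12-31: 210 days, exemption €442,000 → (€717,000 − €442,000) × 3.15% × 210/365 = €4,983.9041
Total = €8,207.6918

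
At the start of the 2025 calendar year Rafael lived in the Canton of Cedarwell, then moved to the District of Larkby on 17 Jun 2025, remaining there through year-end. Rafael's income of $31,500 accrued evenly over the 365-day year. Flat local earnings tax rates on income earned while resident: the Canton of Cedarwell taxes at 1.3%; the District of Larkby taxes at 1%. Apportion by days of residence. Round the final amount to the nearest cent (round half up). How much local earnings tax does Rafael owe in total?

The Canton of Cedarwell, 1 Jan – 16 Jun 2025: 167 days → $31,500 × 1.3% × 167/365 = $187.3603
The District of Larkby, 17 Jun – 31 Dec 2025: 198 days → $31,500 × 1% × 198/365 = $170.8767
Total = $358.2370

$358.24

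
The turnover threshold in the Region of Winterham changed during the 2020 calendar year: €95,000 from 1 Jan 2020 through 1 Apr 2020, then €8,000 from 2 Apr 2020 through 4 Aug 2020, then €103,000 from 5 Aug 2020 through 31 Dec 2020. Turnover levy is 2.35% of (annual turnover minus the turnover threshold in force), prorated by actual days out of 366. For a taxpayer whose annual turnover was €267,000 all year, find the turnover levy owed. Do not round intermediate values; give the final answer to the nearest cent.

€4,663.72

1 Jan – 1 Apr 2020: 92 days, exemption €95,000 → (€267,000 − €95,000) × 2.35% × 92/366 = €1,016.0219
2 Apr – 4 Aug 2020: 125 days, exemption €8,000 → (€267,000 − €8,000) × 2.35% × 125/366 = €2,078.7227
5 Aug – 31 Dec 2020: 149 days, exemption €103,000 → (€267,000 − €103,000) × 2.35% × 149/366 = €1,568.9781
Total = €4,663.7227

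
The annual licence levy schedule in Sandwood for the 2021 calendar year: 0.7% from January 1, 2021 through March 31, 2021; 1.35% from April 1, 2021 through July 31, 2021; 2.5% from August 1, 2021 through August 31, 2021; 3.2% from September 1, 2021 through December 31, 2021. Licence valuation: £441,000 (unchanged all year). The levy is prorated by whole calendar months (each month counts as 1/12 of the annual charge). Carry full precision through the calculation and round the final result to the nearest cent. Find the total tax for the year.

January 1 – March 31, 2021: 3 months at 0.7% → £441,000 × 0.7% × 3/12 = £771.7500
April 1 – July 31, 2021: 4 months at 1.35% → £441,000 × 1.35% × 4/12 = £1,984.5000
August 1 – August 31, 2021: 1 month at 2.5% → £441,000 × 2.5% × 1/12 = £918.7500
September 1 – December 31, 2021: 4 months at 3.2% → £441,000 × 3.2% × 4/12 = £4,704.0000
Total = £8,379.0000

£8,379.00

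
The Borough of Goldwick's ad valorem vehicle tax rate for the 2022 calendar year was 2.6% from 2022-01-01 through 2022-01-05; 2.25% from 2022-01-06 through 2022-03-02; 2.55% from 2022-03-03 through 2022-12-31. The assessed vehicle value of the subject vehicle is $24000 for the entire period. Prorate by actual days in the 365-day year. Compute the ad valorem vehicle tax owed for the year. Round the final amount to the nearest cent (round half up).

$601.12

2022-01-01 to 2022-01-05: 5 days at 2.6% → $24000 × 2.6% × 5/365 = $8.5479
2022-01-06 to 2022-03-02: 56 days at 2.25% → $24000 × 2.25% × 56/365 = $82.8493
2022-03-03 to 2022-12-31: 304 days at 2.55% → $24000 × 2.55% × 304/365 = $509.7205
Total = $601.1178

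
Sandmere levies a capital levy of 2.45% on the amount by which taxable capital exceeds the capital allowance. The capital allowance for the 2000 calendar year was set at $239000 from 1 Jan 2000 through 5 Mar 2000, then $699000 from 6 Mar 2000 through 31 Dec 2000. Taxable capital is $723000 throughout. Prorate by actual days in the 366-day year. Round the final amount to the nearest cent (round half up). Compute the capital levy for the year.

1 Jan – 5 Mar 2000: 65 days, exemption $239000 → ($723000 − $239000) × 2.45% × 65/366 = $2105.9290
6 Mar – 31 Dec 2000: 301 days, exemption $699000 → ($723000 − $699000) × 2.45% × 301/366 = $483.5738
Total = $2589.5027

$2589.50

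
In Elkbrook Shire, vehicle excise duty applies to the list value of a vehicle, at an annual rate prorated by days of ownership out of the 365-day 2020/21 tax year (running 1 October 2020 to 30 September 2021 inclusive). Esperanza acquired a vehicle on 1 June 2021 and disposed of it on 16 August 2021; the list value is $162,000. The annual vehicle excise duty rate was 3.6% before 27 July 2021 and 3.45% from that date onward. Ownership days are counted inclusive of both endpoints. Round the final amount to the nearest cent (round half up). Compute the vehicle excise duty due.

$1,216.33

1 June – 26 July 2021: 56 days at 3.6% → $162,000 × 3.6% × 56/365 = $894.7726
27 July – 16 August 2021: 21 days at 3.45% → $162,000 × 3.45% × 21/365 = $321.5589
Total = $1,216.3315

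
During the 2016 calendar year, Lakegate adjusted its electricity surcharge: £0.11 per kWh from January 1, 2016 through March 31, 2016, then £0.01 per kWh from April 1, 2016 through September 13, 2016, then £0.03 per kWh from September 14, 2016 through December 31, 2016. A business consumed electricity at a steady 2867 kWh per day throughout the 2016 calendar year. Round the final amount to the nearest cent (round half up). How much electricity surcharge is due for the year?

January 1 – March 31, 2016: 91 days × 2867 kWh/day = 260,897 kWh at £0.11/kWh → £28,698.67
April 1 – September 13, 2016: 166 days × 2867 kWh/day = 475,922 kWh at £0.01/kWh → £4,759.22
September 14 – December 31, 2016: 109 days × 2867 kWh/day = 312,503 kWh at £0.03/kWh → £9,375.09

£42,832.98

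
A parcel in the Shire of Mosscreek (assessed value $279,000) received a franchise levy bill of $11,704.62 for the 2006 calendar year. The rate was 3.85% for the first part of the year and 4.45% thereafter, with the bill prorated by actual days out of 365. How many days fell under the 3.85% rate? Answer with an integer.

Let d = days at the first rate; then 365 − d days at the second rate.
$279,000 × [3.85%·d + 4.45%·(365−d)] / 365 = $11,704.62
Solving gives d = 155, so the new rate took effect on 5 Jun 2006.

155 days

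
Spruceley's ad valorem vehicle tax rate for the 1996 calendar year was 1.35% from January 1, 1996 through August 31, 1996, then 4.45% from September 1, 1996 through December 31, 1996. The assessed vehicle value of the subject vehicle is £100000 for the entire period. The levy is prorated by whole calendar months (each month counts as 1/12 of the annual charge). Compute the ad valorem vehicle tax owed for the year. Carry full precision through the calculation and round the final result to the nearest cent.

£2383.33

January 1 – August 31, 1996: 8 months at 1.35% → £100000 × 1.35% × 8/12 = £900.0000
September 1 – December 31, 1996: 4 months at 4.45% → £100000 × 4.45% × 4/12 = £1483.3333
Total = £2383.3333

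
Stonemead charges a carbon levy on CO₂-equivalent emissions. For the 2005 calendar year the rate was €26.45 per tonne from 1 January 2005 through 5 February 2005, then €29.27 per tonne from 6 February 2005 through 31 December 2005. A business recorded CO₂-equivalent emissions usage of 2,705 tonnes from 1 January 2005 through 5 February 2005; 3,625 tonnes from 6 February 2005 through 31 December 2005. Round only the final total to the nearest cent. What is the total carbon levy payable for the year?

€177,651.00

1 January – 5 February 2005: 2,705 tonnes at €26.45/tonne → €71,547.25
6 February – 31 December 2005: 3,625 tonnes at €29.27/tonne → €106,103.75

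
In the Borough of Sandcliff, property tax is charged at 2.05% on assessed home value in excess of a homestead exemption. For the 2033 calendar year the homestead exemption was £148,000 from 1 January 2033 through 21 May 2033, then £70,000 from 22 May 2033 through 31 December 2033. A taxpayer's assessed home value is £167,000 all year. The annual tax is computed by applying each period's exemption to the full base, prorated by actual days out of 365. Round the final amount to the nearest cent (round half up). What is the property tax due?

£1,370.80

1 January – 21 May 2033: 141 days, exemption £148,000 → (£167,000 − £148,000) × 2.05% × 141/365 = £150.4644
22 May – 31 December 2033: 224 days, exemption £70,000 → (£167,000 − £70,000) × 2.05% × 224/365 = £1,220.3397
Total = £1,370.8041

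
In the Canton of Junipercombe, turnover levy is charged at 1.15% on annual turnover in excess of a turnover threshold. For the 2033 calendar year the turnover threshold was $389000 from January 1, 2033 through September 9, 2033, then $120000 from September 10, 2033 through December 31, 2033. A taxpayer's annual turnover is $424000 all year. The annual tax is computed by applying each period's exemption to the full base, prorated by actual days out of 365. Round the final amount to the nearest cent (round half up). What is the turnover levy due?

$1360.21

January 1 – September 9, 2033: 252 days, exemption $389000 → ($424000 − $389000) × 1.15% × 252/365 = $277.8904
September 10 – December 31, 2033: 113 days, exemption $120000 → ($424000 − $120000) × 1.15% × 113/365 = $1082.3233
Total = $1360.2137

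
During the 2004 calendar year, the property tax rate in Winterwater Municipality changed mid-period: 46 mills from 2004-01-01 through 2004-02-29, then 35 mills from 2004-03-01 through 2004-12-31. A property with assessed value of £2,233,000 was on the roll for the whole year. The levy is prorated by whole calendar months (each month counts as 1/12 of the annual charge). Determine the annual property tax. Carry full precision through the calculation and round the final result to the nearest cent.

2004-01-01 to 2004-02-29: 2 months at 46 mills → £2,233,000 × 4.6% × 2/12 = £17,119.6667
2004-03-01 to 2004-12-31: 10 months at 35 mills → £2,233,000 × 3.5% × 10/12 = £65,129.1667
Total = £82,248.8333

£82,248.83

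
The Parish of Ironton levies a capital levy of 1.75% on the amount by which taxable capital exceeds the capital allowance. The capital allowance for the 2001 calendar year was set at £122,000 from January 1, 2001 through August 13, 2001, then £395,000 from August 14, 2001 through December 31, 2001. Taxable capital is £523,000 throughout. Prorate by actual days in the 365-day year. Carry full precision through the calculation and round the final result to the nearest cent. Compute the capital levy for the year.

January 1 – August 13, 2001: 225 days, exemption £122,000 → (£523,000 − £122,000) × 1.75% × 225/365 = £4,325.8562
August 14 – December 31, 2001: 140 days, exemption £395,000 → (£523,000 − £395,000) × 1.75% × 140/365 = £859.1781
Total = £5,185.0342

£5,185.03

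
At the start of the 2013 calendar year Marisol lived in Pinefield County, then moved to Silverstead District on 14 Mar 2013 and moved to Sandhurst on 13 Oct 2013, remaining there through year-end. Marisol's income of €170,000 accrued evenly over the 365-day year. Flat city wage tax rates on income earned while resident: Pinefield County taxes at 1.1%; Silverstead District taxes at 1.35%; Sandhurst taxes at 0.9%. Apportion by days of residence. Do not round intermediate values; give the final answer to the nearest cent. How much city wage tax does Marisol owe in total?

Pinefield County, 1 Jan – 13 Mar 2013: 72 days → €170,000 × 1.1% × 72/365 = €368.8767
Silverstead District, 14 Mar – 12 Oct 2013: 213 days → €170,000 × 1.35% × 213/365 = €1,339.2740
Sandhurst, 13 Oct – 31 Dec 2013: 80 days → €170,000 × 0.9% × 80/365 = €335.3425
Total = €2,043.4932

€2,043.49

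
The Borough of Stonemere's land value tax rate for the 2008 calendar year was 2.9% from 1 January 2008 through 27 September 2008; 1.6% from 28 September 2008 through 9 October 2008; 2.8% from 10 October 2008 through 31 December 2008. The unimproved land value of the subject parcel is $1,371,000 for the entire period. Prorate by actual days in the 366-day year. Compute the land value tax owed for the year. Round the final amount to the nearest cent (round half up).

1 January – 27 September 2008: 271 days at 2.9% → $1,371,000 × 2.9% × 271/366 = $29,439.0410
28 September – 9 October 2008: 12 days at 1.6% → $1,371,000 × 1.6% × 12/366 = $719.2131
10 October – 31 December 2008: 83 days at 2.8% → $1,371,000 × 2.8% × 83/366 = $8,705.4754
Total = $38,863.7295

$38,863.73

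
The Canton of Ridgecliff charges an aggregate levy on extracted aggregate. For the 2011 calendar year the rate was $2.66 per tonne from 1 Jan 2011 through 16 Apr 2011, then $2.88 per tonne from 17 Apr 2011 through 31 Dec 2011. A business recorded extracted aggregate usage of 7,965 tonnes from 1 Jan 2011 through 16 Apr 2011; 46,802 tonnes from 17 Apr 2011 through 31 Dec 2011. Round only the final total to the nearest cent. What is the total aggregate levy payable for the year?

1 Jan – 16 Apr 2011: 7,965 tonnes at $2.66/tonne → $21,186.90
17 Apr – 31 Dec 2011: 46,802 tonnes at $2.88/tonne → $134,789.76

$155,976.66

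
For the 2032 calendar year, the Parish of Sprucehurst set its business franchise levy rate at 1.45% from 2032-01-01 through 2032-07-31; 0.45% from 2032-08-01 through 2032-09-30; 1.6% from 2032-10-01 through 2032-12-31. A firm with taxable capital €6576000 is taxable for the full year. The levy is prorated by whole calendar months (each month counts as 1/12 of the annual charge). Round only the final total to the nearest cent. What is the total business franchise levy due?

2032-01-01 to 2032-07-31: 7 months at 1.45% → €6576000 × 1.45% × 7/12 = €55622.0000
2032-08-01 to 2032-09-30: 2 months at 0.45% → €6576000 × 0.45% × 2/12 = €4932.0000
2032-10-01 to 2032-12-31: 3 months at 1.6% → €6576000 × 1.6% × 3/12 = €26304.0000
Total = €86858.0000

€86858.00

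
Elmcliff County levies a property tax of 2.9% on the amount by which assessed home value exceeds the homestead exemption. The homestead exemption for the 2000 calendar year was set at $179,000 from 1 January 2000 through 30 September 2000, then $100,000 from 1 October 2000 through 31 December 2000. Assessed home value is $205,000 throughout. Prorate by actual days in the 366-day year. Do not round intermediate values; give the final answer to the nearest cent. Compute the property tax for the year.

1 January – 30 September 2000: 274 days, exemption $179,000 → ($205,000 − $179,000) × 2.9% × 274/366 = $564.4699
1 October – 31 December 2000: 92 days, exemption $100,000 → ($205,000 − $100,000) × 2.9% × 92/366 = $765.4098
Total = $1,329.8798

$1,329.88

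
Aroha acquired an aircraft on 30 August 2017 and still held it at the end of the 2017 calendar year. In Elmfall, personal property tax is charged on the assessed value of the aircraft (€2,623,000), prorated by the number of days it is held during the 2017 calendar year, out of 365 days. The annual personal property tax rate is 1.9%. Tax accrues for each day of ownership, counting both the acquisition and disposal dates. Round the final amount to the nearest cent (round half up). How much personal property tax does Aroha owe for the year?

Days held (30 August – 31 December 2017): 124 out of 365
Tax = €2,623,000 × 1.9% × 124/365 = €16,930.9260

€16,930.93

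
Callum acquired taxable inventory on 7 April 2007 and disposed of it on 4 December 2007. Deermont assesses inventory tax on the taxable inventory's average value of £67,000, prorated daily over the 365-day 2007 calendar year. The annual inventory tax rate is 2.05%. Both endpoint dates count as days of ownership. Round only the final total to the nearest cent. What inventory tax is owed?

£910.65

Days held (7 April – 4 December 2007): 242 out of 365
Tax = £67,000 × 2.05% × 242/365 = £910.6493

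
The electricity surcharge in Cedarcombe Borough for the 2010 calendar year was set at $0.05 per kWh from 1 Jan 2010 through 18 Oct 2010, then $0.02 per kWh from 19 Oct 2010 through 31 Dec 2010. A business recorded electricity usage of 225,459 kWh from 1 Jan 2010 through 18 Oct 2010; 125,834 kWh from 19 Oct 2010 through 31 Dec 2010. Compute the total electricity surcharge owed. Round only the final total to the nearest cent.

1 Jan – 18 Oct 2010: 225,459 kWh at $0.05/kWh → $11,272.95
19 Oct – 31 Dec 2010: 125,834 kWh at $0.02/kWh → $2,516.68

$13,789.63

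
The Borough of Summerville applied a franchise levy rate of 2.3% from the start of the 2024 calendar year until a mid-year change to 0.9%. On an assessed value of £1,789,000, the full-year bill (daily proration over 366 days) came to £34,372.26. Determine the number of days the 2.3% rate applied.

Let d = days at the first rate; then 366 − d days at the second rate.
£1,789,000 × [2.3%·d + 0.9%·(366−d)] / 366 = £34,372.26
Solving gives d = 267, so the new rate took effect on 24 September 2024.

267 days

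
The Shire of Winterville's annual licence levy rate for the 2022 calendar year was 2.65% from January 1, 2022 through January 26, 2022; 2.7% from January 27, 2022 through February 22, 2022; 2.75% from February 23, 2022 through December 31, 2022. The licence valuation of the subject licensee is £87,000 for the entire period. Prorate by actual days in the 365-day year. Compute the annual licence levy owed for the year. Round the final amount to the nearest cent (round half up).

£2,383.08

January 1 – January 26, 2022: 26 days at 2.65% → £87,000 × 2.65% × 26/365 = £164.2274
January 27 – February 22, 2022: 27 days at 2.7% → £87,000 × 2.7% × 27/365 = £173.7616
February 23 – December 31, 2022: 312 days at 2.75% → £87,000 × 2.75% × 312/365 = £2,045.0959
Total = £2,383.0849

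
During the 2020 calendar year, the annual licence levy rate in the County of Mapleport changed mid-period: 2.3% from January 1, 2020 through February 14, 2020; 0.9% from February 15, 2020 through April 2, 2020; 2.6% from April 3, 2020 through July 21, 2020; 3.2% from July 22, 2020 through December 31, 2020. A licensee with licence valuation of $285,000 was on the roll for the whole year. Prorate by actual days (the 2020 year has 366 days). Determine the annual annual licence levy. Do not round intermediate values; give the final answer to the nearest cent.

$7,431.02

January 1 – February 14, 2020: 45 days at 2.3% → $285,000 × 2.3% × 45/366 = $805.9426
February 15 – April 2, 2020: 48 days at 0.9% → $285,000 × 0.9% × 48/366 = $336.3934
April 3 – July 21, 2020: 110 days at 2.6% → $285,000 × 2.6% × 110/366 = $2,227.0492
July 22 – December 31, 2020: 163 days at 3.2% → $285,000 × 3.2% × 163/366 = $4,061.6393
Total = $7,431.0246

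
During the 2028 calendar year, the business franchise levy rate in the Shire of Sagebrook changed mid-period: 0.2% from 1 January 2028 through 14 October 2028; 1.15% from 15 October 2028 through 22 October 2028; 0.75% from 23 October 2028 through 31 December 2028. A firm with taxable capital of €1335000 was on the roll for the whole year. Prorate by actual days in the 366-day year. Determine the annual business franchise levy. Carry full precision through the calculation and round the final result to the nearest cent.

€4351.52

1 January – 14 October 2028: 288 days at 0.2% → €1335000 × 0.2% × 288/366 = €2100.9836
15 October – 22 October 2028: 8 days at 1.15% → €1335000 × 1.15% × 8/366 = €335.5738
23 October – 31 December 2028: 70 days at 0.75% → €1335000 × 0.75% × 70/366 = €1914.9590
Total = €4351.5164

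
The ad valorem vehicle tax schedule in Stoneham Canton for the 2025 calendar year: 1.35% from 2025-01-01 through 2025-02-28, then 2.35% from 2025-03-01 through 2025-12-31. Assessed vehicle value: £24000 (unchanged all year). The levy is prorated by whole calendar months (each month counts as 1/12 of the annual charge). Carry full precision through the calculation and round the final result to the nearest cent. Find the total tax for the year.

£524.00

2025-01-01 to 2025-02-28: 2 months at 1.35% → £24000 × 1.35% × 2/12 = £54.0000
2025-03-01 to 2025-12-31: 10 months at 2.35% → £24000 × 2.35% × 10/12 = £470.0000
Total = £524.0000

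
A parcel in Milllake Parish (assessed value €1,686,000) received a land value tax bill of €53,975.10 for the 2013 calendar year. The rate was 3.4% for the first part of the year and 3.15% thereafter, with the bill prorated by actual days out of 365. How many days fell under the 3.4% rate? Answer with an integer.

Let d = days at the first rate; then 365 − d days at the second rate.
€1,686,000 × [3.4%·d + 3.15%·(365−d)] / 365 = €53,975.10
Solving gives d = 75, so the new rate took effect on March 17, 2013.

75 days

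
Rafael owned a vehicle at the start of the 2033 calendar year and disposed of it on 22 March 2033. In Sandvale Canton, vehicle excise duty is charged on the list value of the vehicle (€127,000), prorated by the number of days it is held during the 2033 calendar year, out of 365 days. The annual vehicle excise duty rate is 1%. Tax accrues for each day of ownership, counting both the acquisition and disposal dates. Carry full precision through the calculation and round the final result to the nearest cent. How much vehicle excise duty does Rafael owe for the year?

€281.84

Days held (1 January – 22 March 2033): 81 out of 365
Tax = €127,000 × 1% × 81/365 = €281.8356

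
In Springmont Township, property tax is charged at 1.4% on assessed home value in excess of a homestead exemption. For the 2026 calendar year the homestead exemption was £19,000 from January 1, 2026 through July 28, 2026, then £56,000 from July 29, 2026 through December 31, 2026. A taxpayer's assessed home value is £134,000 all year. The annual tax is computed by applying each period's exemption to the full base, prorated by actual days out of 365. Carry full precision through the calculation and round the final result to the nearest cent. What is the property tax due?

£1,388.61

January 1 – July 28, 2026: 209 days, exemption £19,000 → (£134,000 − £19,000) × 1.4% × 209/365 = £921.8904
July 29 – December 31, 2026: 156 days, exemption £56,000 → (£134,000 − £56,000) × 1.4% × 156/365 = £466.7178
Total = £1,388.6082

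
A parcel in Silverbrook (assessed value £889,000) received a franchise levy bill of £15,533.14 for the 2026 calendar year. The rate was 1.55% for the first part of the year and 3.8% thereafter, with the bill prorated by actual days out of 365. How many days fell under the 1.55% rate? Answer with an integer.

333 days

Let d = days at the first rate; then 365 − d days at the second rate.
£889,000 × [1.55%·d + 3.8%·(365−d)] / 365 = £15,533.14
Solving gives d = 333, so the new rate took effect on 30 November 2026.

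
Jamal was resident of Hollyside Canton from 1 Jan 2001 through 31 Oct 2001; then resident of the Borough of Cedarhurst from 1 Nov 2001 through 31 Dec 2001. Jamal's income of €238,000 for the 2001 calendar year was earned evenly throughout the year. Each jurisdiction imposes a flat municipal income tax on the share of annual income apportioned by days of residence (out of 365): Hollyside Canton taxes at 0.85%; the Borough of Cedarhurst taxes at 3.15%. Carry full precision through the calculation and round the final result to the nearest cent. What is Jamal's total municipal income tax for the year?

Hollyside Canton, 1 Jan – 31 Oct 2001: 304 days → €238,000 × 0.85% × 304/365 = €1,684.9096
The Borough of Cedarhurst, 1 Nov – 31 Dec 2001: 61 days → €238,000 × 3.15% × 61/365 = €1,252.9233
Total = €2,937.8329

€2,937.83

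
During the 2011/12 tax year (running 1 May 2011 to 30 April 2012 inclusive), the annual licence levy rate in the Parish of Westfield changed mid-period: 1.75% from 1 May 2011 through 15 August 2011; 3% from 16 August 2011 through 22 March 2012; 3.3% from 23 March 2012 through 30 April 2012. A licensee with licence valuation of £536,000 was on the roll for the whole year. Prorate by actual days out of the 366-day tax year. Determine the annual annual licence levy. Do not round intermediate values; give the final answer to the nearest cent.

£14,292.60

1 May – 15 August 2011: 107 days at 1.75% → £536,000 × 1.75% × 107/366 = £2,742.2404
16 August 2011 – 22 March 2012: 220 days at 3% → £536,000 × 3% × 220/366 = £9,665.5738
23 March – 30 April 2012: 39 days at 3.3% → £536,000 × 3.3% × 39/366 = £1,884.7869
Total = £14,292.6011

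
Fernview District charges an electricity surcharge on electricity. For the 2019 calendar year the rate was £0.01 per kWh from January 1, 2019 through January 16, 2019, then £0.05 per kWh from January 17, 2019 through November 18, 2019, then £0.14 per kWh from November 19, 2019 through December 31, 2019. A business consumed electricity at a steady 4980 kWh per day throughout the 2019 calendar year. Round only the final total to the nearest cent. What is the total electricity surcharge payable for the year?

£106,970.40

January 1 – January 16, 2019: 16 days × 4980 kWh/day = 79,680 kWh at £0.01/kWh → £796.80
January 17 – November 18, 2019: 306 days × 4980 kWh/day = 1,523,880 kWh at £0.05/kWh → £76,194.00
November 19 – December 31, 2019: 43 days × 4980 kWh/day = 214,140 kWh at £0.14/kWh → £29,979.60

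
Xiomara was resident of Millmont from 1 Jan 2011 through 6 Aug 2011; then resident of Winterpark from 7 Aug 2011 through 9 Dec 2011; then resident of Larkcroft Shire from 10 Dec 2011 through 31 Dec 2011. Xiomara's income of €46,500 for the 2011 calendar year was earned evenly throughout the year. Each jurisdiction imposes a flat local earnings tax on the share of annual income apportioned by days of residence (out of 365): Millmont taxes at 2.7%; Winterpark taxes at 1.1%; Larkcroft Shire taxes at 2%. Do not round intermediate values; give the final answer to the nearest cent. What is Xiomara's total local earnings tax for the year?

Millmont, 1 Jan – 6 Aug 2011: 218 days → €46,500 × 2.7% × 218/365 = €749.8603
Winterpark, 7 Aug – 9 Dec 2011: 125 days → €46,500 × 1.1% × 125/365 = €175.1712
Larkcroft Shire, 10 Dec – 31 Dec 2011: 22 days → €46,500 × 2% × 22/365 = €56.0548
Total = €981.0863

€981.09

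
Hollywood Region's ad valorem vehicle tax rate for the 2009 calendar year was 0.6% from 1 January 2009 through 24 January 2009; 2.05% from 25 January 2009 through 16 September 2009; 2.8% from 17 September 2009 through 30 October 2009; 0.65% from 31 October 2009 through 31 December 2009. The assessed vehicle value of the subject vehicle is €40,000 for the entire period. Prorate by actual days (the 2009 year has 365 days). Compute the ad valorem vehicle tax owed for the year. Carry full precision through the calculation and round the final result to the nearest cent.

1 January – 24 January 2009: 24 days at 0.6% → €40,000 × 0.6% × 24/365 = €15.7808
25 January – 16 September 2009: 235 days at 2.05% → €40,000 × 2.05% × 235/365 = €527.9452
17 September – 30 October 2009: 44 days at 2.8% → €40,000 × 2.8% × 44/365 = €135.0137
31 October – 31 December 2009: 62 days at 0.65% → €40,000 × 0.65% × 62/365 = €44.1644
Total = €722.9041

€722.90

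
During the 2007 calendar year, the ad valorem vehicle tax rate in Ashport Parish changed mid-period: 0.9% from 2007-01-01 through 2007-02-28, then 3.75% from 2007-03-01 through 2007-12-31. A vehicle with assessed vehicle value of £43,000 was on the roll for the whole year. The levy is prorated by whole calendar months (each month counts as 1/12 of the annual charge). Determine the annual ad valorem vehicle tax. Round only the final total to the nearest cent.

2007-01-01 to 2007-02-28: 2 months at 0.9% → £43,000 × 0.9% × 2/12 = £64.5000
2007-03-01 to 2007-12-31: 10 months at 3.75% → £43,000 × 3.75% × 10/12 = £1,343.7500
Total = £1,408.2500

£1,408.25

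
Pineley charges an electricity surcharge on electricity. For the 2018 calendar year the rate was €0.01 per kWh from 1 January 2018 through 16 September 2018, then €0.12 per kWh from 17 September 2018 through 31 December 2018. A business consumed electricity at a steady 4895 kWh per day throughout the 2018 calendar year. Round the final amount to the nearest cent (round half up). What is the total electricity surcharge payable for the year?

1 January – 16 September 2018: 259 days × 4895 kWh/day = 1,267,805 kWh at €0.01/kWh → €12,678.05
17 September – 31 December 2018: 106 days × 4895 kWh/day = 518,870 kWh at €0.12/kWh → €62,264.40

€74,942.45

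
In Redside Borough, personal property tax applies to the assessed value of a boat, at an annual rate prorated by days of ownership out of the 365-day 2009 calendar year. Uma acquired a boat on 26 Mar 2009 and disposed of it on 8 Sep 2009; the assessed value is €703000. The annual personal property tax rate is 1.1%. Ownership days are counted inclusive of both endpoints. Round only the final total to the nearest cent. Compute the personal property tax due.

Days held (26 Mar – 8 Sep 2009): 167 out of 365
Tax = €703000 × 1.1% × 167/365 = €3538.1123

€3538.11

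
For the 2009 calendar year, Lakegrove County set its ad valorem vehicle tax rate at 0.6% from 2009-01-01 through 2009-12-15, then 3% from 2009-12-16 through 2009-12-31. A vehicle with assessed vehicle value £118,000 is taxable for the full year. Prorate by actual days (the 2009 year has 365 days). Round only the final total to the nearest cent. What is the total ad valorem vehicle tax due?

£832.14

2009-01-01 to 2009-12-15: 349 days at 0.6% → £118,000 × 0.6% × 349/365 = £676.9644
2009-12-16 to 2009-12-31: 16 days at 3% → £118,000 × 3% × 16/365 = £155.1781
Total = £832.1425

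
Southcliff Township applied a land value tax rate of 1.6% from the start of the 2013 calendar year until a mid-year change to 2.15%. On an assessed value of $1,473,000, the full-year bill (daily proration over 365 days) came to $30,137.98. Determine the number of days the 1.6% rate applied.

Let d = days at the first rate; then 365 − d days at the second rate.
$1,473,000 × [1.6%·d + 2.15%·(365−d)] / 365 = $30,137.98
Solving gives d = 69, so the new rate took effect on 11 March 2013.

69 days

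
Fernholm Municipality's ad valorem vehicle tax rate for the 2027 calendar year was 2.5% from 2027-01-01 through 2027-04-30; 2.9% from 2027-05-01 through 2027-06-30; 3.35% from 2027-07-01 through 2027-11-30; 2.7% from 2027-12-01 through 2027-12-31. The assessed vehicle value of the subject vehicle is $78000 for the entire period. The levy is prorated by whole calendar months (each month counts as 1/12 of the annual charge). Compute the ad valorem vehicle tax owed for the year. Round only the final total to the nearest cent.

2027-01-01 to 2027-04-30: 4 months at 2.5% → $78000 × 2.5% × 4/12 = $650.0000
2027-05-01 to 2027-06-30: 2 months at 2.9% → $78000 × 2.9% × 2/12 = $377.0000
2027-07-01 to 2027-11-30: 5 months at 3.35% → $78000 × 3.35% × 5/12 = $1088.7500
2027-12-01 to 2027-12-31: 1 month at 2.7% → $78000 × 2.7% × 1/12 = $175.5000
Total = $2291.2500

$2291.25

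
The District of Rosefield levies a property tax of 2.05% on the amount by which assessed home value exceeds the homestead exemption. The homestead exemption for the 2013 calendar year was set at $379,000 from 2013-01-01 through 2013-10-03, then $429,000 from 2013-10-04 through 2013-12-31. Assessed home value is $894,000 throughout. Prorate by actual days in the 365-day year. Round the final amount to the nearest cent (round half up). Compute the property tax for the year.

$10,307.57

2013-01-01 to 2013-10-03: 276 days, exemption $379,000 → ($894,000 − $379,000) × 2.05% × 276/365 = $7,983.2055
2013-10-04 to 2013-12-31: 89 days, exemption $429,000 → ($894,000 − $429,000) × 2.05% × 89/365 = $2,324.3630
Total = $10,307.5685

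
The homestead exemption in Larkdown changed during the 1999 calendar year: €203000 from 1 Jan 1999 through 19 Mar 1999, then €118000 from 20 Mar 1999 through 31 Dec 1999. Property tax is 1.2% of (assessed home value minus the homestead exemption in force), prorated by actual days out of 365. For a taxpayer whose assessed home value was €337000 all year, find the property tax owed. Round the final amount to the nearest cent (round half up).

€2410.03

1 Jan – 19 Mar 1999: 78 days, exemption €203000 → (€337000 − €203000) × 1.2% × 78/365 = €343.6274
20 Mar – 31 Dec 1999: 287 days, exemption €118000 → (€337000 − €118000) × 1.2% × 287/365 = €2066.4000
Total = €2410.0274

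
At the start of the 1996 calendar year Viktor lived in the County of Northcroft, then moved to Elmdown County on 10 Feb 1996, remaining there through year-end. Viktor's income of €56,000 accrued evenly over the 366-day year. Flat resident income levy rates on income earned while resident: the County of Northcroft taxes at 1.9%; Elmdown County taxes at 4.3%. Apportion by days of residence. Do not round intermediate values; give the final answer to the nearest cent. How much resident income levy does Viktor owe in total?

The County of Northcroft, 1 Jan – 9 Feb 1996: 40 days → €56,000 × 1.9% × 40/366 = €116.2842
Elmdown County, 10 Feb – 31 Dec 1996: 326 days → €56,000 × 4.3% × 326/366 = €2,144.8306
Total = €2,261.1148

€2,261.11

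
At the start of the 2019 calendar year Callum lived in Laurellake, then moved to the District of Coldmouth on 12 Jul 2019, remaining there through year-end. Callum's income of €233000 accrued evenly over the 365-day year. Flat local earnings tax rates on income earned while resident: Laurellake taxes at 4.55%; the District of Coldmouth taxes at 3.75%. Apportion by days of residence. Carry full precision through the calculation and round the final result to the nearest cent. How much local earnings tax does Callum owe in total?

Laurellake, 1 Jan – 11 Jul 2019: 192 days → €233000 × 4.55% × 192/365 = €5576.6795
The District of Coldmouth, 12 Jul – 31 Dec 2019: 173 days → €233000 × 3.75% × 173/365 = €4141.3356
Total = €9718.0151

€9718.02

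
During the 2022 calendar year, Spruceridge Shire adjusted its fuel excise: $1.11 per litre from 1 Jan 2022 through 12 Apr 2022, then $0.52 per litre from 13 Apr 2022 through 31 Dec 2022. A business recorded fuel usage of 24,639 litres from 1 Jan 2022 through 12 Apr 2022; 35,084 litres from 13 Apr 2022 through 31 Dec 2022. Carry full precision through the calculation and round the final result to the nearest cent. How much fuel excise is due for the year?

1 Jan – 12 Apr 2022: 24,639 litres at $1.11/litre → $27,349.29
13 Apr – 31 Dec 2022: 35,084 litres at $0.52/litre → $18,243.68

$45,592.97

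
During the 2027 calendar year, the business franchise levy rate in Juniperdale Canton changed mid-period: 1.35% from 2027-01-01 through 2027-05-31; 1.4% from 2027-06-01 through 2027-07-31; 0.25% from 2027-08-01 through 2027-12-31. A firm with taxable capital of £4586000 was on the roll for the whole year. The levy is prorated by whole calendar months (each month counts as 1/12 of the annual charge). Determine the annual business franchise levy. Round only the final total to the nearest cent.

£41274.00

2027-01-01 to 2027-05-31: 5 months at 1.35% → £4586000 × 1.35% × 5/12 = £25796.2500
2027-06-01 to 2027-07-31: 2 months at 1.4% → £4586000 × 1.4% × 2/12 = £10700.6667
2027-08-01 to 2027-12-31: 5 months at 0.25% → £4586000 × 0.25% × 5/12 = £4777.0833
Total = £41274.0000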